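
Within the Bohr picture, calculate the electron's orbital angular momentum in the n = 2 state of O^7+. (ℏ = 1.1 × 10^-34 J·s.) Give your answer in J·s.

L_n = nℏ = 2 × 1.1 × 10^-34 = 2.2 × 10^-34 J·s

2.2 × 10^-34 J·s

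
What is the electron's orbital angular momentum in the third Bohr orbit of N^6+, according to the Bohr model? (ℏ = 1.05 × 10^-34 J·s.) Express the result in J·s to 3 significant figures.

3.15 × 10^-34 J·s

L_n = nℏ = 3 × 1.05 × 10^-34 = 3.15 × 10^-34 J·s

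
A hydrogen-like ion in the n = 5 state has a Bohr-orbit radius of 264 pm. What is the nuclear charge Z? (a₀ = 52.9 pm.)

5

r_n = n²a₀/Z ⇒ Z = n²a₀/r = 5² × 52.9 / 264 ≈ 5.01
Z = 5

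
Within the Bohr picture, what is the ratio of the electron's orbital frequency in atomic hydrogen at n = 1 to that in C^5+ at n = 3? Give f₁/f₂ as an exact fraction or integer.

f ∝ Z^2 · n^-3
f₁/f₂ = (1/6)^2 · (1/3)^-3 = 3/4

3/4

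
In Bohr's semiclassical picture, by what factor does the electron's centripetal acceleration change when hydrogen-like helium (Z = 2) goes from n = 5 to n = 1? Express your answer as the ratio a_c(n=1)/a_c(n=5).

a_c ∝ Z^3 · n^-4; with Z fixed, a_c ∝ n^-4.
a_c(n=1)/a_c(n=5) = (1/5)^-4 = 625

625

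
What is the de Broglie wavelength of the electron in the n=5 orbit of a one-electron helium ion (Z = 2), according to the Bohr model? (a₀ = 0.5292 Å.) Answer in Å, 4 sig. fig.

The Bohr quantisation condition is nλ = 2πr_n.
r_n = n²a₀/Z = 6.615 Å
λ = 2πr_n/n = 2π·6.615/5 = 8.313 Å

8.313 Å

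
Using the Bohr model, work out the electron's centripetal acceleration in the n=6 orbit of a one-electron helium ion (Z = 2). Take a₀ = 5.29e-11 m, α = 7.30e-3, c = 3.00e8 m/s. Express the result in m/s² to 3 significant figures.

5.60e20 m/s²

r = n²a₀/Z = 9.52e-10 m, v = Zαc/n = 7.30e5 m/s
a = v²/r = (7.30e5)² / 9.52e-10 = 5.60e20 m/s²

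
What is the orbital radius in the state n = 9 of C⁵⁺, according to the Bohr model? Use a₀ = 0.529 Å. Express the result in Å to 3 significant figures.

r_n = n²a₀/Z = 9² × 0.529 / 6
    = 81 × 0.529 / 6 = 7.14 Å

7.14 Å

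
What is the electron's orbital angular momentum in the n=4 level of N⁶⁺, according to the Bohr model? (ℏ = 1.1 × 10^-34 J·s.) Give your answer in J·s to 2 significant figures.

L_n = nℏ = 4 × 1.1 × 10^-34 = 4.4 × 10^-34 J·s

4.4 × 10^-34 J·s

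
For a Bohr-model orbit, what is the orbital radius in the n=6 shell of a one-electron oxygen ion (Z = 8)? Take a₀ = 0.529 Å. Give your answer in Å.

2.38 Å

r_n = n²a₀/Z = 6² × 0.529 / 8
    = 36 × 0.529 / 8 = 2.38 Å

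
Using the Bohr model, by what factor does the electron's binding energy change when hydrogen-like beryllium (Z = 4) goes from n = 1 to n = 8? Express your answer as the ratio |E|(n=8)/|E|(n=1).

|E| ∝ Z^2 · n^-2; with Z fixed, |E| ∝ n^-2.
|E|(n=8)/|E|(n=1) = (8/1)^-2 = 1/64

1/64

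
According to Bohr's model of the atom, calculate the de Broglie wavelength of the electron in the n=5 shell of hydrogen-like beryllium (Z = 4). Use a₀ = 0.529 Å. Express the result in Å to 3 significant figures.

4.15 Å

The Bohr quantisation condition is nλ = 2πr_n.
r_n = n²a₀/Z = 3.31 Å
λ = 2πr_n/n = 2π·3.31/5 = 4.15 Å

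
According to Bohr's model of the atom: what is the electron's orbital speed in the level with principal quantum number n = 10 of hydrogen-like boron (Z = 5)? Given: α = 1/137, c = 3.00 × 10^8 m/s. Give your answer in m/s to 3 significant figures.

1.09 × 10^6 m/s

v_n = Zαc/n = 5 × 0.00730 × 3.00 × 10^8 / 10
    = 1.09 × 10^6 m/s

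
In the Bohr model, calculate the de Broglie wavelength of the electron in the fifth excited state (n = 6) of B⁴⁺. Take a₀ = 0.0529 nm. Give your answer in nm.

0.399 nm

The Bohr quantisation condition is nλ = 2πr_n.
r_n = n²a₀/Z = 0.381 nm
λ = 2πr_n/n = 2π·0.381/6 = 0.399 nm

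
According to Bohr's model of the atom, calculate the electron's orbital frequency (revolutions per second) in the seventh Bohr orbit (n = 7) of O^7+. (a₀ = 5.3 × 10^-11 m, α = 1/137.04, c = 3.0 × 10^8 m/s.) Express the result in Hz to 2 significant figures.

1.2 × 10^15 Hz

r = n²a₀/Z = 3.2 × 10^-10 m, v = Zαc/n = 2.5 × 10^6 m/s
f = v/(2πr) = 1.2 × 10^15 Hz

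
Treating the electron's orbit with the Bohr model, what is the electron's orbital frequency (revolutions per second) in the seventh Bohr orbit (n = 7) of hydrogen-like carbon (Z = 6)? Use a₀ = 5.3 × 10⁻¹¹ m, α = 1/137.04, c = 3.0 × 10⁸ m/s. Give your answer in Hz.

6.9 × 10¹⁴ Hz

r = n²a₀/Z = 4.3 × 10⁻¹⁰ m, v = Zαc/n = 1.9 × 10⁶ m/s
f = v/(2πr) = 6.9 × 10¹⁴ Hz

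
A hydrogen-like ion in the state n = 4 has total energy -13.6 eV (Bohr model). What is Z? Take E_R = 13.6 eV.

4

E_n = −E_R Z²/n² ⇒ Z² = −E_n n²/E_R = 13.6 × 4² / 13.6 ≈ 16.00
Z = 4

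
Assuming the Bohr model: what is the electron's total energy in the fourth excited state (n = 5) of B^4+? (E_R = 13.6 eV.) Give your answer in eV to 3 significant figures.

E_n = −E_R·Z²/n² = −13.6 × 5²/5² = -13.6 eV

-13.6 eV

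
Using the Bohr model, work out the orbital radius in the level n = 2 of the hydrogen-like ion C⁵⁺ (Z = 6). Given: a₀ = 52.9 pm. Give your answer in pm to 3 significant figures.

r_n = n²a₀/Z = 2² × 52.9 / 6
    = 4 × 52.9 / 6 = 35.3 pm

35.3 pm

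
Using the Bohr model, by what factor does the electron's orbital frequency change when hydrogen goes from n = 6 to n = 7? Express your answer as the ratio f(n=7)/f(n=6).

f ∝ Z^2 · n^-3; with Z fixed, f ∝ n^-3.
f(n=7)/f(n=6) = (7/6)^-3 = 216/343

216/343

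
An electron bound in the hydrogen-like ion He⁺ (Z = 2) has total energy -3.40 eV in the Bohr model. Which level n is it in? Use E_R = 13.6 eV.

E_n = −E_R Z²/n² ⇒ n² = E_R Z²/(−E_n) = 13.6 × 2² / 3.40 ≈ 16.00
n = 4

4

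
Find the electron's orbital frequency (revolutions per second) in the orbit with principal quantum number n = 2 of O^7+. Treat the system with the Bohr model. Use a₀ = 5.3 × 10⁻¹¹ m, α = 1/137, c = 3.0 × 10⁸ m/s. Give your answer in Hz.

5.3 × 10¹⁶ Hz

r = n²a₀/Z = 2.6 × 10⁻¹¹ m, v = Zαc/n = 8.8 × 10⁶ m/s
f = v/(2πr) = 5.3 × 10¹⁶ Hz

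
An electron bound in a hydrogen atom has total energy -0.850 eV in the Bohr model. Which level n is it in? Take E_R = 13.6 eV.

E_n = −E_R Z²/n² ⇒ n² = E_R Z²/(−E_n) = 13.6 × 1² / 0.850 ≈ 16.00
n = 4

4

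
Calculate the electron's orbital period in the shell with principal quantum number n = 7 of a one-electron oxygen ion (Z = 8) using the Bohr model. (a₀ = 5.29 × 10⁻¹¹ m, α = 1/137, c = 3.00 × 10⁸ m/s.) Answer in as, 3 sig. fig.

r = n²a₀/Z = 7²·5.29 × 10⁻¹¹/8 = 3.24 × 10⁻¹⁰ m
v = Zαc/n = 8·0.00730·3.00 × 10⁸/7 = 2.50 × 10⁶ m/s
T = 2πr/v = 8.13 × 10⁻¹⁶ s = 813 as

813 as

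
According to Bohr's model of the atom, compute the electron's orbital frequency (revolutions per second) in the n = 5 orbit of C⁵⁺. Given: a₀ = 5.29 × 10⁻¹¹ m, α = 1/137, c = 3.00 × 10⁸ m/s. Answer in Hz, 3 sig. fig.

r = n²a₀/Z = 2.20 × 10⁻¹⁰ m, v = Zαc/n = 2.63 × 10⁶ m/s
f = v/(2πr) = 1.90 × 10¹⁵ Hz

1.90 × 10¹⁵ Hz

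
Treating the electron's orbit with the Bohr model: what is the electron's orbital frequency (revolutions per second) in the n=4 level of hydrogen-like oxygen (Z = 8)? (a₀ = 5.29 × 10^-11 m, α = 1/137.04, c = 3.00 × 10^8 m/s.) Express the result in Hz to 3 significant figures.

6.59 × 10^15 Hz

r = n²a₀/Z = 1.06 × 10^-10 m, v = Zαc/n = 4.38 × 10^6 m/s
f = v/(2πr) = 6.59 × 10^15 Hz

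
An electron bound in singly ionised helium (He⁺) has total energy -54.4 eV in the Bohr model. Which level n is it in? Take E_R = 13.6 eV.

E_n = −E_R Z²/n² ⇒ n² = E_R Z²/(−E_n) = 13.6 × 2² / 54.4 ≈ 1.00
n = 1

1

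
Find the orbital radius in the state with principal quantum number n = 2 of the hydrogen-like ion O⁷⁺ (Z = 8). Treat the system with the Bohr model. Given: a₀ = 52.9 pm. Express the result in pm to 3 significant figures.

26.4 pm

r_n = n²a₀/Z = 2² × 52.9 / 8
    = 4 × 52.9 / 8 = 26.4 pm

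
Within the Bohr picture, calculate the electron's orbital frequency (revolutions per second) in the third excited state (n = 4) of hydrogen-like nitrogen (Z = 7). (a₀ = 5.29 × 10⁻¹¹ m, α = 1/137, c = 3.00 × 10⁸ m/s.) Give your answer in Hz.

r = n²a₀/Z = 1.21 × 10⁻¹⁰ m, v = Zαc/n = 3.83 × 10⁶ m/s
f = v/(2πr) = 5.04 × 10¹⁵ Hz

5.04 × 10¹⁵ Hz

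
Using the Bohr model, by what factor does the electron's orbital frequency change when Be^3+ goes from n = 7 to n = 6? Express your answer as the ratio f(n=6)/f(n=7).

343/216

f ∝ Z^2 · n^-3; with Z fixed, f ∝ n^-3.
f(n=6)/f(n=7) = (6/7)^-3 = 343/216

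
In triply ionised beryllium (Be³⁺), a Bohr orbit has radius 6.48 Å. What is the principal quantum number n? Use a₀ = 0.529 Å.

r_n = n²a₀/Z ⇒ n² = rZ/a₀ = 6.48 × 4 / 0.529 ≈ 49.00
n = 7

7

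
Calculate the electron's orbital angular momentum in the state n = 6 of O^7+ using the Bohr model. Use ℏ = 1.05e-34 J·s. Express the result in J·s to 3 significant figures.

L_n = nℏ = 6 × 1.05e-34 = 6.30e-34 J·s

6.30e-34 J·s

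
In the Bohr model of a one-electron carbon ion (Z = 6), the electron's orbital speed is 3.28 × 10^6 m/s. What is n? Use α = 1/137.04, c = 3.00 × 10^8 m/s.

4

v_n = Zαc/n ⇒ n = Zαc/v = 6 × 0.00730 × 3.00 × 10^8 / 3.28 × 10^6 ≈ 4.00
n = 4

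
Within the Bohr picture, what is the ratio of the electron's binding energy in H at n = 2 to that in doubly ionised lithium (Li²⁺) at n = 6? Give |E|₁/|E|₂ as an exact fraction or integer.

1

|E| ∝ Z^2 · n^-2
|E|₁/|E|₂ = (1/3)^2 · (2/6)^-2 = 1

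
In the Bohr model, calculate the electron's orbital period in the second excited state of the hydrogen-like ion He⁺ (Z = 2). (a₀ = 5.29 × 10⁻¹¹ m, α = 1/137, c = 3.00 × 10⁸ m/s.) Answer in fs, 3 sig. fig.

1.02 fs

r = n²a₀/Z = 3²·5.29 × 10⁻¹¹/2 = 2.38 × 10⁻¹⁰ m
v = Zαc/n = 2·0.00730·3.00 × 10⁸/3 = 1.46 × 10⁶ m/s
T = 2πr/v = 1.02 × 10⁻¹⁵ s = 1.02 fs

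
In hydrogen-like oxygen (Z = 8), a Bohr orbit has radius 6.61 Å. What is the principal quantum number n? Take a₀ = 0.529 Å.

r_n = n²a₀/Z ⇒ n² = rZ/a₀ = 6.61 × 8 / 0.529 ≈ 99.96
n = 10

10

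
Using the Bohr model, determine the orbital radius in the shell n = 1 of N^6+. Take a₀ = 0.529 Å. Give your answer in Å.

r_n = n²a₀/Z = 1² × 0.529 / 7
    = 1 × 0.529 / 7 = 0.0756 Å

0.0756 Å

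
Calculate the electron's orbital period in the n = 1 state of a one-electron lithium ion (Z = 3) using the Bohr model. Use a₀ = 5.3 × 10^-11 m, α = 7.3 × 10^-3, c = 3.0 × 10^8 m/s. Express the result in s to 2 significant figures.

1.7 × 10^-17 s

r = n²a₀/Z = 1²·5.3 × 10^-11/3 = 1.8 × 10^-11 m
v = Zαc/n = 3·0.0073·3.0 × 10^8/1 = 6.6 × 10^6 m/s
T = 2πr/v = 1.7 × 10^-17 s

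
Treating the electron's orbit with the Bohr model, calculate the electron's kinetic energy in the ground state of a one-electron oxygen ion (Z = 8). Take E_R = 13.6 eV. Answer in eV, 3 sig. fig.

For a Coulomb orbit the virial theorem gives K = −E_n.
E_n = −E_R·Z²/n², so K = E_R·Z²/n² = 13.6 × 8²/1² = 870 eV

870 eV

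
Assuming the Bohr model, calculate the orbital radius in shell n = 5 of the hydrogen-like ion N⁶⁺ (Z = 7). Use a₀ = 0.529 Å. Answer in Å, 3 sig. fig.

r_n = n²a₀/Z = 5² × 0.529 / 7
    = 25 × 0.529 / 7 = 1.89 Å

1.89 Å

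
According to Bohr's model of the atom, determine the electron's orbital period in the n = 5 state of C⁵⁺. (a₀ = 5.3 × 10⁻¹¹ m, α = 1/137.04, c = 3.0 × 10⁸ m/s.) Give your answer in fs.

r = n²a₀/Z = 5²·5.3 × 10⁻¹¹/6 = 2.2 × 10⁻¹⁰ m
v = Zαc/n = 6·0.0073·3.0 × 10⁸/5 = 2.6 × 10⁶ m/s
T = 2πr/v = 5.3 × 10⁻¹⁶ s = 0.53 fs

0.53 fs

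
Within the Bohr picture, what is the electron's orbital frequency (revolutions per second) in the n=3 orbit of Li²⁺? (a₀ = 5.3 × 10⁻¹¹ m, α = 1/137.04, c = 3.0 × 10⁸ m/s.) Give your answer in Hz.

r = n²a₀/Z = 1.6 × 10⁻¹⁰ m, v = Zαc/n = 2.2 × 10⁶ m/s
f = v/(2πr) = 2.2 × 10¹⁵ Hz

2.2 × 10¹⁵ Hz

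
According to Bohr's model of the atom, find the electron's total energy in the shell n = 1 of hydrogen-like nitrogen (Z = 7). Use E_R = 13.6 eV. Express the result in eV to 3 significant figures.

-666 eV

E_n = −E_R·Z²/n² = −13.6 × 7²/1² = -666 eV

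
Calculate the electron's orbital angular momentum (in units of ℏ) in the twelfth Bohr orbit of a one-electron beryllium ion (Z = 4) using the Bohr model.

12

L_n = nℏ, so L/ℏ = n = 12.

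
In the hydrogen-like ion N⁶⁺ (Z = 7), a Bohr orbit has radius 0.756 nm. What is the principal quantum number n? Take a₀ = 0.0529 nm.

10

r_n = n²a₀/Z ⇒ n² = rZ/a₀ = 0.756 × 7 / 0.0529 ≈ 100.04
n = 10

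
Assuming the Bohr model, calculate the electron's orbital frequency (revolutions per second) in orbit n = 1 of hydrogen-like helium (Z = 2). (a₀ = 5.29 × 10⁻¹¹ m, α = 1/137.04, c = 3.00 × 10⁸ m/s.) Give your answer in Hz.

2.63 × 10¹⁶ Hz

r = n²a₀/Z = 2.65 × 10⁻¹¹ m, v = Zαc/n = 4.38 × 10⁶ m/s
f = v/(2πr) = 2.63 × 10¹⁶ Hz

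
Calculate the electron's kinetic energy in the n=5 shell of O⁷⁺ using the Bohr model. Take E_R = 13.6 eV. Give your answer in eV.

For a Coulomb orbit the virial theorem gives K = −E_n.
E_n = −E_R·Z²/n², so K = E_R·Z²/n² = 13.6 × 8²/5² = 34.8 eV

34.8 eV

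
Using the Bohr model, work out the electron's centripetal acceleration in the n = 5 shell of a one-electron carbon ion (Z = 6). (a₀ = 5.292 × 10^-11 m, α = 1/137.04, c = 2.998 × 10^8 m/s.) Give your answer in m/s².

3.126 × 10^22 m/s²

r = n²a₀/Z = 2.205 × 10^-10 m, v = Zαc/n = 2.625 × 10^6 m/s
a = v²/r = (2.625 × 10^6)² / 2.205 × 10^-10 = 3.126 × 10^22 m/s²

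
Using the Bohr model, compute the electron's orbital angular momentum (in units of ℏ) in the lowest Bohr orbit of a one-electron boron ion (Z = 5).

1

L_n = nℏ, so L/ℏ = n = 1.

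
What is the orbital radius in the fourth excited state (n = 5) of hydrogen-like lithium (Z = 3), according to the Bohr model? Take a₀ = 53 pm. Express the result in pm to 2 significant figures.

r_n = n²a₀/Z = 5² × 53 / 3
    = 25 × 53 / 3 = 440 pm

440 pm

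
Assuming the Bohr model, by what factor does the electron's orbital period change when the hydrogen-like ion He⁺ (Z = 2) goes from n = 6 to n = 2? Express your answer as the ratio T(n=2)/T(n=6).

1/27

T ∝ Z^-2 · n^3; with Z fixed, T ∝ n^3.
T(n=2)/T(n=6) = (2/6)^3 = 1/27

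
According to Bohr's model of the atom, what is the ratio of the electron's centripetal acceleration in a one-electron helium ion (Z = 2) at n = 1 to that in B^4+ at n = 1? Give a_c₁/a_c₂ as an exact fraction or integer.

a_c ∝ Z^3 · n^-4
a_c₁/a_c₂ = (2/5)^3 · (1/1)^-4 = 8/125

8/125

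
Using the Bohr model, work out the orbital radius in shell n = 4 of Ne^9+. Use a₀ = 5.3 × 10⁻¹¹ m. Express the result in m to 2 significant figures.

r_n = n²a₀/Z = 4² × 5.3 × 10⁻¹¹ / 10
    = 16 × 5.3 × 10⁻¹¹ / 10 = 8.5 × 10⁻¹¹ m

8.5 × 10⁻¹¹ m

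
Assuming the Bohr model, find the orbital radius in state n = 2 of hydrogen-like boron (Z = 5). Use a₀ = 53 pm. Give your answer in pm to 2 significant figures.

r_n = n²a₀/Z = 2² × 53 / 5
    = 4 × 53 / 5 = 42 pm

42 pm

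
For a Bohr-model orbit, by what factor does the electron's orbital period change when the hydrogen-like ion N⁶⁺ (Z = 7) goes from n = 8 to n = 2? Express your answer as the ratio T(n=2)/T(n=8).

1/64

T ∝ Z^-2 · n^3; with Z fixed, T ∝ n^3.
T(n=2)/T(n=8) = (2/8)^3 = 1/64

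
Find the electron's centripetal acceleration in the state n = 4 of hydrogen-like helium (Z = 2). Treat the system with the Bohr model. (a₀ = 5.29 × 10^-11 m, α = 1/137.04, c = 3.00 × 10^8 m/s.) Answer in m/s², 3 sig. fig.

2.83 × 10^21 m/s²

r = n²a₀/Z = 4.23 × 10^-10 m, v = Zαc/n = 1.09 × 10^6 m/s
a = v²/r = (1.09 × 10^6)² / 4.23 × 10^-10 = 2.83 × 10^21 m/s²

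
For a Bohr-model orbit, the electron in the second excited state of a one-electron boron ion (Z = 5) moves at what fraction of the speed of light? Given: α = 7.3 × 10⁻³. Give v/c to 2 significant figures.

0.012

v_n = Zαc/n, so v/c = Zα/n = 5 × 0.0073 / 3 = 0.012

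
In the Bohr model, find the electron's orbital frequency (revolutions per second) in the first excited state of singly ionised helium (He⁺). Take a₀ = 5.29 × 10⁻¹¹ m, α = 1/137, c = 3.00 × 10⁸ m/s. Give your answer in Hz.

r = n²a₀/Z = 1.06 × 10⁻¹⁰ m, v = Zαc/n = 2.19 × 10⁶ m/s
f = v/(2πr) = 3.29 × 10¹⁵ Hz

3.29 × 10¹⁵ Hz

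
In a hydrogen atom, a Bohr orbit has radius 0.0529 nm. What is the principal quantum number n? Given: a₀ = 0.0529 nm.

1

r_n = n²a₀/Z ⇒ n² = rZ/a₀ = 0.0529 × 1 / 0.0529 ≈ 1.00
n = 1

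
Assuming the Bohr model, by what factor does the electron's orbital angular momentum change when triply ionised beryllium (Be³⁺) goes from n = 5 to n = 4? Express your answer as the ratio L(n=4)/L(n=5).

L = nℏ depends only on n, so L ∝ n.
L(n=4)/L(n=5) = (4/5)^1 = 4/5

4/5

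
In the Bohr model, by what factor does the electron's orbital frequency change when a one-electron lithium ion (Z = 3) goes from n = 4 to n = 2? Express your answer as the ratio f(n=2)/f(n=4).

f ∝ Z^2 · n^-3; with Z fixed, f ∝ n^-3.
f(n=2)/f(n=4) = (2/4)^-3 = 8

8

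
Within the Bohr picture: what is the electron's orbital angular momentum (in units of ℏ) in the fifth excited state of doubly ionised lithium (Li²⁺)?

L_n = nℏ, so L/ℏ = n = 6.

6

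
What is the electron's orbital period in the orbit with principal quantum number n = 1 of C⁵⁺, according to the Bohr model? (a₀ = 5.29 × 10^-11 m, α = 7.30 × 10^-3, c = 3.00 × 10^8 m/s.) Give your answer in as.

4.22 as

r = n²a₀/Z = 1²·5.29 × 10^-11/6 = 8.82 × 10^-12 m
v = Zαc/n = 6·0.00730·3.00 × 10^8/1 = 1.31 × 10^7 m/s
T = 2πr/v = 4.22 × 10^-18 s = 4.22 as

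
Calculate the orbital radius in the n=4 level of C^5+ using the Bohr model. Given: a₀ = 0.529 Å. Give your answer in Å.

r_n = n²a₀/Z = 4² × 0.529 / 6
    = 16 × 0.529 / 6 = 1.41 Å

1.41 Å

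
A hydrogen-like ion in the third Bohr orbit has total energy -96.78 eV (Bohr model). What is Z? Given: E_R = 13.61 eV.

E_n = −E_R Z²/n² ⇒ Z² = −E_n n²/E_R = 96.78 × 3² / 13.61 ≈ 64.00
Z = 8

8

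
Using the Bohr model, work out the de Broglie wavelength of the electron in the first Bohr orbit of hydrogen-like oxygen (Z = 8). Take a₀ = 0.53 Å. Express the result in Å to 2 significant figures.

0.42 Å

The Bohr quantisation condition is nλ = 2πr_n.
r_n = n²a₀/Z = 0.066 Å
λ = 2πr_n/n = 2π·0.066/1 = 0.42 Å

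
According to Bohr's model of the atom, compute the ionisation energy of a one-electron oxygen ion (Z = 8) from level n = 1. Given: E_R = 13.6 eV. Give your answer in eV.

E_n = −E_R·Z²/n² = −13.6 × 8²/1² eV = -870 eV
Ionisation energy = −E_n = 870 eV

870 eV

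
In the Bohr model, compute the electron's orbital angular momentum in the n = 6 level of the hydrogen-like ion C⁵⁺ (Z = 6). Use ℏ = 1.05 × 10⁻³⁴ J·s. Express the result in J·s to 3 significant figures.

6.30 × 10⁻³⁴ J·s

L_n = nℏ = 6 × 1.05 × 10⁻³⁴ = 6.30 × 10⁻³⁴ J·s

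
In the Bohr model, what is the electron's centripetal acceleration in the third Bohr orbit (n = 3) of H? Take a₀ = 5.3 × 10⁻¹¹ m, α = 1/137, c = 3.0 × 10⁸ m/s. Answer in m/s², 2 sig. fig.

1.1 × 10²¹ m/s²

r = n²a₀/Z = 4.8 × 10⁻¹⁰ m, v = Zαc/n = 7.3 × 10⁵ m/s
a = v²/r = (7.3 × 10⁵)² / 4.8 × 10⁻¹⁰ = 1.1 × 10²¹ m/s²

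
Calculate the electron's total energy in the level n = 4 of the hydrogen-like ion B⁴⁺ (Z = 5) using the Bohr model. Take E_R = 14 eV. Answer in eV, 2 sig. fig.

-22 eV

E_n = −E_R·Z²/n² = −14 × 5²/4² = -22 eV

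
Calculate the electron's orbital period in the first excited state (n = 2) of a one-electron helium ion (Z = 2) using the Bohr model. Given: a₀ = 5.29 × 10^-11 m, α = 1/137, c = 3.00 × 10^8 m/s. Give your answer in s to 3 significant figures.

r = n²a₀/Z = 2²·5.29 × 10^-11/2 = 1.06 × 10^-10 m
v = Zαc/n = 2·0.00730·3.00 × 10^8/2 = 2.19 × 10^6 m/s
T = 2πr/v = 3.04 × 10^-16 s

3.04 × 10^-16 s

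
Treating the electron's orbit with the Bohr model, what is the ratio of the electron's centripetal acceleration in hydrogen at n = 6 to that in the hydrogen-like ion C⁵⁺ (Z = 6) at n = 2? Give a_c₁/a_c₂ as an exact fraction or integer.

a_c ∝ Z^3 · n^-4
a_c₁/a_c₂ = (1/6)^3 · (6/2)^-4 = 1/17496

1/17496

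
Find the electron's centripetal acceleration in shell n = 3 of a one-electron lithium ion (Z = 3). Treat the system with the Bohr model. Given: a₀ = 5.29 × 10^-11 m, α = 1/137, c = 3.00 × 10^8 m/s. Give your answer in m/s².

3.02 × 10^22 m/s²

r = n²a₀/Z = 1.59 × 10^-10 m, v = Zαc/n = 2.19 × 10^6 m/s
a = v²/r = (2.19 × 10^6)² / 1.59 × 10^-10 = 3.02 × 10^22 m/s²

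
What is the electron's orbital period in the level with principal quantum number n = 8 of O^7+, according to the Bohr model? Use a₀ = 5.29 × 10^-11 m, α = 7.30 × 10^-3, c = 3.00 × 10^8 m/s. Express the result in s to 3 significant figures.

r = n²a₀/Z = 8²·5.29 × 10^-11/8 = 4.23 × 10^-10 m
v = Zαc/n = 8·0.00730·3.00 × 10^8/8 = 2.19 × 10^6 m/s
T = 2πr/v = 1.21 × 10^-15 s

1.21 × 10^-15 s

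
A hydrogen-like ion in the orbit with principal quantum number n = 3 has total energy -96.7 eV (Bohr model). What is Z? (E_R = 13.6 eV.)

8

E_n = −E_R Z²/n² ⇒ Z² = −E_n n²/E_R = 96.7 × 3² / 13.6 ≈ 63.99
Z = 8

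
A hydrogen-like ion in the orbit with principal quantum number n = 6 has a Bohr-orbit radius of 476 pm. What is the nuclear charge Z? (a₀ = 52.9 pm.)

r_n = n²a₀/Z ⇒ Z = n²a₀/r = 6² × 52.9 / 476 ≈ 4.00
Z = 4

4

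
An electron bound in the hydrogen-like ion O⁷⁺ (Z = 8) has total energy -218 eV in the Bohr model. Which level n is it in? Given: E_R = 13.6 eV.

E_n = −E_R Z²/n² ⇒ n² = E_R Z²/(−E_n) = 13.6 × 8² / 218 ≈ 3.99
n = 2

2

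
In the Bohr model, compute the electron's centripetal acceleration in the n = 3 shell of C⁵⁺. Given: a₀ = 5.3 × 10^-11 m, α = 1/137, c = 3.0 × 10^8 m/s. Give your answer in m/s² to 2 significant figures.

2.4 × 10^23 m/s²

r = n²a₀/Z = 8.0 × 10^-11 m, v = Zαc/n = 4.4 × 10^6 m/s
a = v²/r = (4.4 × 10^6)² / 8.0 × 10^-11 = 2.4 × 10^23 m/s²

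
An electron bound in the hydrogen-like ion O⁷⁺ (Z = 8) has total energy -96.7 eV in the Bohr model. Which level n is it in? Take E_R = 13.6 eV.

3

E_n = −E_R Z²/n² ⇒ n² = E_R Z²/(−E_n) = 13.6 × 8² / 96.7 ≈ 9.00
n = 3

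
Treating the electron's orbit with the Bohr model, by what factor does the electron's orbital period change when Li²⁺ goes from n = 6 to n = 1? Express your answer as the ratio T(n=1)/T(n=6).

1/216

T ∝ Z^-2 · n^3; with Z fixed, T ∝ n^3.
T(n=1)/T(n=6) = (1/6)^3 = 1/216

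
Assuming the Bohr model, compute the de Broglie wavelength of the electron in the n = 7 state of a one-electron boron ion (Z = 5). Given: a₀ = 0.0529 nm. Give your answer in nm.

The Bohr quantisation condition is nλ = 2πr_n.
r_n = n²a₀/Z = 0.518 nm
λ = 2πr_n/n = 2π·0.518/7 = 0.465 nm

0.465 nm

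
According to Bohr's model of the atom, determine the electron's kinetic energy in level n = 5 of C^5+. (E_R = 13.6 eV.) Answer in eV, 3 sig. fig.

19.6 eV

For a Coulomb orbit the virial theorem gives K = −E_n.
E_n = −E_R·Z²/n², so K = E_R·Z²/n² = 13.6 × 6²/5² = 19.6 eV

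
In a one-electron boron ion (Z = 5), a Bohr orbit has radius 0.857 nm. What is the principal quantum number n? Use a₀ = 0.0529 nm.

r_n = n²a₀/Z ⇒ n² = rZ/a₀ = 0.857 × 5 / 0.0529 ≈ 81.00
n = 9

9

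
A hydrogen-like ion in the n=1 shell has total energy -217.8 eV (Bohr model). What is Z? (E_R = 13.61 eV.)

E_n = −E_R Z²/n² ⇒ Z² = −E_n n²/E_R = 217.8 × 1² / 13.61 ≈ 16.00
Z = 4

4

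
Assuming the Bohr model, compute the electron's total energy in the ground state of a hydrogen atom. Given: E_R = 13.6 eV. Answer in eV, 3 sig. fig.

-13.6 eV

E_n = −E_R·Z²/n² = −13.6 × 1²/1² = -13.6 eV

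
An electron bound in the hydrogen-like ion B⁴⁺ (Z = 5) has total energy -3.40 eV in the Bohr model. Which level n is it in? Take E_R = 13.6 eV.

E_n = −E_R Z²/n² ⇒ n² = E_R Z²/(−E_n) = 13.6 × 5² / 3.40 ≈ 100.00
n = 10

10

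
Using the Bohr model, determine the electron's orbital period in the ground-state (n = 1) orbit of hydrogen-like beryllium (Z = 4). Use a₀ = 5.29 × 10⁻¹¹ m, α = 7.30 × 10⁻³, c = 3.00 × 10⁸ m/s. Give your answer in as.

9.49 as

r = n²a₀/Z = 1²·5.29 × 10⁻¹¹/4 = 1.32 × 10⁻¹¹ m
v = Zαc/n = 4·0.00730·3.00 × 10⁸/1 = 8.76 × 10⁶ m/s
T = 2πr/v = 9.49 × 10⁻¹⁸ s = 9.49 as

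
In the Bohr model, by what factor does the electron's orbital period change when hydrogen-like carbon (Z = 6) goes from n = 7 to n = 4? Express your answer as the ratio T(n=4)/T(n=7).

64/343

T ∝ Z^-2 · n^3; with Z fixed, T ∝ n^3.
T(n=4)/T(n=7) = (4/7)^3 = 64/343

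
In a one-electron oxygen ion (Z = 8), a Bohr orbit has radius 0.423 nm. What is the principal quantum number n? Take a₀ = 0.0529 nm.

8

r_n = n²a₀/Z ⇒ n² = rZ/a₀ = 0.423 × 8 / 0.0529 ≈ 63.97
n = 8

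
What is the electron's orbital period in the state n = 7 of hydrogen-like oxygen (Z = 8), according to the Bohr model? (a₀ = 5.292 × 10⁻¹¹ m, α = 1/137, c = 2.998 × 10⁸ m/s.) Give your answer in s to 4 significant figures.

r = n²a₀/Z = 7²·5.292 × 10⁻¹¹/8 = 3.241 × 10⁻¹⁰ m
v = Zαc/n = 8·0.007299·2.998 × 10⁸/7 = 2.501 × 10⁶ m/s
T = 2πr/v = 8.143 × 10⁻¹⁶ s

8.143 × 10⁻¹⁶ s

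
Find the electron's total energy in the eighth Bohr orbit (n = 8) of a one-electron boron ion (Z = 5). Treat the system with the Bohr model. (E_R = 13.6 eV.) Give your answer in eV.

-5.31 eV

E_n = −E_R·Z²/n² = −13.6 × 5²/8² = -5.31 eV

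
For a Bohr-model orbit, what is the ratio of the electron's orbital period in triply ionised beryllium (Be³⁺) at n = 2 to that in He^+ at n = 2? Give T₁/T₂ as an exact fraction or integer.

T ∝ Z^-2 · n^3
T₁/T₂ = (4/2)^-2 · (2/2)^3 = 1/4

1/4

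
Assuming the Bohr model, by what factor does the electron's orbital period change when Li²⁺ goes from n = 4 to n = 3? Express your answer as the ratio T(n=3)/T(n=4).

T ∝ Z^-2 · n^3; with Z fixed, T ∝ n^3.
T(n=3)/T(n=4) = (3/4)^3 = 27/64

27/64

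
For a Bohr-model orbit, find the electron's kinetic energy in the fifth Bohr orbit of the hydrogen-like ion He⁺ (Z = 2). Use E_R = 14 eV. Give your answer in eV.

For a Coulomb orbit the virial theorem gives K = −E_n.
E_n = −E_R·Z²/n², so K = E_R·Z²/n² = 14 × 2²/5² = 2.2 eV

2.2 eV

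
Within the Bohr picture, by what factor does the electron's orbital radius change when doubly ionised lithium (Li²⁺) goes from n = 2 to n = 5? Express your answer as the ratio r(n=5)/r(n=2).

r ∝ Z^-1 · n^2; with Z fixed, r ∝ n^2.
r(n=5)/r(n=2) = (5/2)^2 = 25/4

25/4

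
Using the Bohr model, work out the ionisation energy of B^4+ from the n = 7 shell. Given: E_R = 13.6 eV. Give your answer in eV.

6.94 eV

E_n = −E_R·Z²/n² = −13.6 × 5²/7² eV = -6.94 eV
Ionisation energy = −E_n = 6.94 eV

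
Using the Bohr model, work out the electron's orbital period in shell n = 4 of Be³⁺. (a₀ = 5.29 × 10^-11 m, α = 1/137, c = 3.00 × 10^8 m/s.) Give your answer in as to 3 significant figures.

r = n²a₀/Z = 4²·5.29 × 10^-11/4 = 2.12 × 10^-10 m
v = Zαc/n = 4·0.00730·3.00 × 10^8/4 = 2.19 × 10^6 m/s
T = 2πr/v = 6.07 × 10^-16 s = 607 as

607 as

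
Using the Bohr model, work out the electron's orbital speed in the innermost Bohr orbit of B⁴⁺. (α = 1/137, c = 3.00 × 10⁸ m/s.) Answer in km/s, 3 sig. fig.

1.09 × 10⁴ km/s

v_n = Zαc/n = 5 × 0.00730 × 3.00 × 10⁸ / 1
    = 1.09 × 10⁴ km/s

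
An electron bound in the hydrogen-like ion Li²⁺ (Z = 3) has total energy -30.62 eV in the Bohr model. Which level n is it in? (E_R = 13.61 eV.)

2

E_n = −E_R Z²/n² ⇒ n² = E_R Z²/(−E_n) = 13.61 × 3² / 30.62 ≈ 4.00
n = 2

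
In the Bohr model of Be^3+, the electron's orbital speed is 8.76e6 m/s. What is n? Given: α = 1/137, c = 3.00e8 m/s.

1

v_n = Zαc/n ⇒ n = Zαc/v = 4 × 0.00730 × 3.00e8 / 8.76e6 ≈ 1.00
n = 1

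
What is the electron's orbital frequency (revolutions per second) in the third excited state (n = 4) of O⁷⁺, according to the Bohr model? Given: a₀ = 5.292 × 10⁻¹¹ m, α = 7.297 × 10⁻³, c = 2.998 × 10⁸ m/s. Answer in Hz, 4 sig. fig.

r = n²a₀/Z = 1.058 × 10⁻¹⁰ m, v = Zαc/n = 4.375 × 10⁶ m/s
f = v/(2πr) = 6.579 × 10¹⁵ Hz

6.579 × 10¹⁵ Hz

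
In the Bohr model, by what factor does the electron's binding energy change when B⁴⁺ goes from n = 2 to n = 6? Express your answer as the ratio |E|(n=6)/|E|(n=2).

|E| ∝ Z^2 · n^-2; with Z fixed, |E| ∝ n^-2.
|E|(n=6)/|E|(n=2) = (6/2)^-2 = 1/9

1/9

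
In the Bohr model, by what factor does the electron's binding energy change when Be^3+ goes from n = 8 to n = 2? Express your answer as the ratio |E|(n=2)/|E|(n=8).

|E| ∝ Z^2 · n^-2; with Z fixed, |E| ∝ n^-2.
|E|(n=2)/|E|(n=8) = (2/8)^-2 = 16

16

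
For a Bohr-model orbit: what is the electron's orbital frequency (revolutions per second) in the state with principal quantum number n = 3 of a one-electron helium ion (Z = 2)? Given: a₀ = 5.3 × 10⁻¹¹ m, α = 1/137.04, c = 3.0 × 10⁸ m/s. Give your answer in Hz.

r = n²a₀/Z = 2.4 × 10⁻¹⁰ m, v = Zαc/n = 1.5 × 10⁶ m/s
f = v/(2πr) = 9.7 × 10¹⁴ Hz

9.7 × 10¹⁴ Hz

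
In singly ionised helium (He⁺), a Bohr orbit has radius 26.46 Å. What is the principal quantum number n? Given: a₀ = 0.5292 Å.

10

r_n = n²a₀/Z ⇒ n² = rZ/a₀ = 26.46 × 2 / 0.5292 ≈ 100.00
n = 10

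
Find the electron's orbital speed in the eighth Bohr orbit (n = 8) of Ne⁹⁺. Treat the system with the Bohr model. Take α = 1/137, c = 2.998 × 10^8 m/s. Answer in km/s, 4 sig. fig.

2735 km/s

v_n = Zαc/n = 10 × 0.007299 × 2.998 × 10^8 / 8
    = 2735 km/s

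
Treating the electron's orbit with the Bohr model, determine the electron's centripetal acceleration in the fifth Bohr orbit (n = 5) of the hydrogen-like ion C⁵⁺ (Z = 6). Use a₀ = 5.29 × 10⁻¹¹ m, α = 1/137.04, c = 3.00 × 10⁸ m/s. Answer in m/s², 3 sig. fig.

r = n²a₀/Z = 2.20 × 10⁻¹⁰ m, v = Zαc/n = 2.63 × 10⁶ m/s
a = v²/r = (2.63 × 10⁶)² / 2.20 × 10⁻¹⁰ = 3.13 × 10²² m/s²

3.13 × 10²² m/s²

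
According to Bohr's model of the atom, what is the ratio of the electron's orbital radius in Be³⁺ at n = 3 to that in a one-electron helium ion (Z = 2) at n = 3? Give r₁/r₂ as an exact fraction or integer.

1/2

r ∝ Z^-1 · n^2
r₁/r₂ = (4/2)^-1 · (3/3)^2 = 1/2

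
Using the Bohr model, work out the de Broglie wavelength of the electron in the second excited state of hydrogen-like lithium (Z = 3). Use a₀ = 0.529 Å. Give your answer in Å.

3.32 Å

The Bohr quantisation condition is nλ = 2πr_n.
r_n = n²a₀/Z = 1.59 Å
λ = 2πr_n/n = 2π·1.59/3 = 3.32 Å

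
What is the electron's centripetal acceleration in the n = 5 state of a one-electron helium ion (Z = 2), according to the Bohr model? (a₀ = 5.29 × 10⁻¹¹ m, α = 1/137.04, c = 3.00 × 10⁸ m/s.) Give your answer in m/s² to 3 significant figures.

1.16 × 10²¹ m/s²

r = n²a₀/Z = 6.61 × 10⁻¹⁰ m, v = Zαc/n = 8.76 × 10⁵ m/s
a = v²/r = (8.76 × 10⁵)² / 6.61 × 10⁻¹⁰ = 1.16 × 10²¹ m/s²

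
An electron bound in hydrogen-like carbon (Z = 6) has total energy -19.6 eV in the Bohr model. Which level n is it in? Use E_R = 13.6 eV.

5

E_n = −E_R Z²/n² ⇒ n² = E_R Z²/(−E_n) = 13.6 × 6² / 19.6 ≈ 24.98
n = 5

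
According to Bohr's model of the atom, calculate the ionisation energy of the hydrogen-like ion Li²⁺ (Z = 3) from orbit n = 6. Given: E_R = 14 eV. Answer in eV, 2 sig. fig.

3.5 eV

E_n = −E_R·Z²/n² = −14 × 3²/6² eV = -3.5 eV
Ionisation energy = −E_n = 3.5 eV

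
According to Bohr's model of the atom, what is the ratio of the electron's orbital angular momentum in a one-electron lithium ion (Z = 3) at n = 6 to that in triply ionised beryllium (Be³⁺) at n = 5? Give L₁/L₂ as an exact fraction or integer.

L = nℏ is independent of Z.
L₁/L₂ = n₁/n₂ = 6/5 = 6/5

6/5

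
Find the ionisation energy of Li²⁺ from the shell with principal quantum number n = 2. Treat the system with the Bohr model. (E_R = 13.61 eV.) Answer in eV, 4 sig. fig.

E_n = −E_R·Z²/n² = −13.61 × 3²/2² eV = -30.62 eV
Ionisation energy = −E_n = 30.62 eV

30.62 eV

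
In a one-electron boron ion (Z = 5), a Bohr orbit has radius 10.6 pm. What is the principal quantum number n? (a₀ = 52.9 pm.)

1

r_n = n²a₀/Z ⇒ n² = rZ/a₀ = 10.6 × 5 / 52.9 ≈ 1.00
n = 1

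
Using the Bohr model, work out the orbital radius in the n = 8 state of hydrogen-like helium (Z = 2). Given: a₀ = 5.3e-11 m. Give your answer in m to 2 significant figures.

r_n = n²a₀/Z = 8² × 5.3e-11 / 2
    = 64 × 5.3e-11 / 2 = 1.7e-9 m

1.7e-9 m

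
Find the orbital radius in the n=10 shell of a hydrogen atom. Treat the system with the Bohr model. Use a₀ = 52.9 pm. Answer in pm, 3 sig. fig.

r_n = n²a₀/Z = 10² × 52.9 / 1
    = 100 × 52.9 / 1 = 5290 pm

5290 pm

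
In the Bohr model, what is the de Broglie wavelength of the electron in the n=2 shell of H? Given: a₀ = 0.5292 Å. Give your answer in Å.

6.650 Å

The Bohr quantisation condition is nλ = 2πr_n.
r_n = n²a₀/Z = 2.117 Å
λ = 2πr_n/n = 2π·2.117/2 = 6.650 Å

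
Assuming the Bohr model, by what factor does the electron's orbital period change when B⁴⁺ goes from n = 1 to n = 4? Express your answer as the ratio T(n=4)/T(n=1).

64

T ∝ Z^-2 · n^3; with Z fixed, T ∝ n^3.
T(n=4)/T(n=1) = (4/1)^3 = 64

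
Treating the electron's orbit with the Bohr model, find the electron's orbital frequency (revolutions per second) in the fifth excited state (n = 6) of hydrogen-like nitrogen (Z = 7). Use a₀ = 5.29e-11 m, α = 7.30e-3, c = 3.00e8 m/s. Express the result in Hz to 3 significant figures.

1.49e15 Hz

r = n²a₀/Z = 2.72e-10 m, v = Zαc/n = 2.56e6 m/s
f = v/(2πr) = 1.49e15 Hz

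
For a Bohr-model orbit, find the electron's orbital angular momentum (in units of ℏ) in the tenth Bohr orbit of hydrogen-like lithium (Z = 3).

10

L_n = nℏ, so L/ℏ = n = 10.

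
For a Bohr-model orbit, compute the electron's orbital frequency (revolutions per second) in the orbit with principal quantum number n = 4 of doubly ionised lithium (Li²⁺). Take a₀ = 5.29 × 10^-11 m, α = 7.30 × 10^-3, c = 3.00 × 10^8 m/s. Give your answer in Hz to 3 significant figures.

9.27 × 10^14 Hz

r = n²a₀/Z = 2.82 × 10^-10 m, v = Zαc/n = 1.64 × 10^6 m/s
f = v/(2πr) = 9.27 × 10^14 Hz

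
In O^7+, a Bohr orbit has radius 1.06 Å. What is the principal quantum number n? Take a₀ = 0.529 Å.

4

r_n = n²a₀/Z ⇒ n² = rZ/a₀ = 1.06 × 8 / 0.529 ≈ 16.03
n = 4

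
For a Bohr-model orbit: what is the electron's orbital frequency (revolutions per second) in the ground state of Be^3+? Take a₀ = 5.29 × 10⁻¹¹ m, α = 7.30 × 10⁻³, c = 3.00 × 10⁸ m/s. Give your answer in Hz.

1.05 × 10¹⁷ Hz

r = n²a₀/Z = 1.32 × 10⁻¹¹ m, v = Zαc/n = 8.76 × 10⁶ m/s
f = v/(2πr) = 1.05 × 10¹⁷ Hz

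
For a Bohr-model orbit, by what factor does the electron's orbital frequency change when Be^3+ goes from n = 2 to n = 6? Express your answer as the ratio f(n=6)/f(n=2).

f ∝ Z^2 · n^-3; with Z fixed, f ∝ n^-3.
f(n=6)/f(n=2) = (6/2)^-3 = 1/27

1/27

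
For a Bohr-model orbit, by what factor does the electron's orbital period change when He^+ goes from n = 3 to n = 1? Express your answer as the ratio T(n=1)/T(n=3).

T ∝ Z^-2 · n^3; with Z fixed, T ∝ n^3.
T(n=1)/T(n=3) = (1/3)^3 = 1/27

1/27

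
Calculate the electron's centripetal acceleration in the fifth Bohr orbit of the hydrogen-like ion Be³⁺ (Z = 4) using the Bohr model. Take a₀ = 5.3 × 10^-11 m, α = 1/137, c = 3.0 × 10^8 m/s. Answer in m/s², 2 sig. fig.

r = n²a₀/Z = 3.3 × 10^-10 m, v = Zαc/n = 1.8 × 10^6 m/s
a = v²/r = (1.8 × 10^6)² / 3.3 × 10^-10 = 9.3 × 10^21 m/s²

9.3 × 10^21 m/s²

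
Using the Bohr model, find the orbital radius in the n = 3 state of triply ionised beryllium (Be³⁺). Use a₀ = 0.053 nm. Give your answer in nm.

0.12 nm

r_n = n²a₀/Z = 3² × 0.053 / 4
    = 9 × 0.053 / 4 = 0.12 nm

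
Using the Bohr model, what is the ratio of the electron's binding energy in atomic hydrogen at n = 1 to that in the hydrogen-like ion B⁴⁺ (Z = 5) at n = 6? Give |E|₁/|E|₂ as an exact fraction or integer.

|E| ∝ Z^2 · n^-2
|E|₁/|E|₂ = (1/5)^2 · (1/6)^-2 = 36/25

36/25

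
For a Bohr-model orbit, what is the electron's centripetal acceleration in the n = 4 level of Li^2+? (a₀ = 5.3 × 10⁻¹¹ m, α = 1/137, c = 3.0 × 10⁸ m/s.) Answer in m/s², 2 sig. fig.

9.5 × 10²¹ m/s²

r = n²a₀/Z = 2.8 × 10⁻¹⁰ m, v = Zαc/n = 1.6 × 10⁶ m/s
a = v²/r = (1.6 × 10⁶)² / 2.8 × 10⁻¹⁰ = 9.5 × 10²¹ m/s²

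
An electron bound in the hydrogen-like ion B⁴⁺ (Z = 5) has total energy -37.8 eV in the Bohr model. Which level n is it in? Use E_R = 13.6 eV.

E_n = −E_R Z²/n² ⇒ n² = E_R Z²/(−E_n) = 13.6 × 5² / 37.8 ≈ 8.99
n = 3

3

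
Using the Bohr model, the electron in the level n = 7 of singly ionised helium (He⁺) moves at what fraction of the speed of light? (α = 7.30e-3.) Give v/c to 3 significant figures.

0.00209

v_n = Zαc/n, so v/c = Zα/n = 2 × 0.00730 / 7 = 0.00209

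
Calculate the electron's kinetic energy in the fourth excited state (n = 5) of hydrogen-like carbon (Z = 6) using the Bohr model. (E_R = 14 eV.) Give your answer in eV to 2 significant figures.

For a Coulomb orbit the virial theorem gives K = −E_n.
E_n = −E_R·Z²/n², so K = E_R·Z²/n² = 14 × 6²/5² = 20 eV

20 eV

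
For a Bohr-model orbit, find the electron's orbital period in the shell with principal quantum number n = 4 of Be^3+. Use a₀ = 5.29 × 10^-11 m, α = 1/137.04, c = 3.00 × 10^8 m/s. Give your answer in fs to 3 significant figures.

0.607 fs

r = n²a₀/Z = 4²·5.29 × 10^-11/4 = 2.12 × 10^-10 m
v = Zαc/n = 4·0.00730·3.00 × 10^8/4 = 2.19 × 10^6 m/s
T = 2πr/v = 6.07 × 10^-16 s = 0.607 fs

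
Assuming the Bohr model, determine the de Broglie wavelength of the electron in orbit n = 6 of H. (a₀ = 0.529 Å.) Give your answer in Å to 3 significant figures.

19.9 Å

The Bohr quantisation condition is nλ = 2πr_n.
r_n = n²a₀/Z = 19.0 Å
λ = 2πr_n/n = 2π·19.0/6 = 19.9 Å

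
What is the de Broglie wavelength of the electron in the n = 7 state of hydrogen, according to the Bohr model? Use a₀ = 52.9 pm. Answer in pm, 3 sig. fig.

The Bohr quantisation condition is nλ = 2πr_n.
r_n = n²a₀/Z = 2590 pm
λ = 2πr_n/n = 2π·2590/7 = 2330 pm

2330 pm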